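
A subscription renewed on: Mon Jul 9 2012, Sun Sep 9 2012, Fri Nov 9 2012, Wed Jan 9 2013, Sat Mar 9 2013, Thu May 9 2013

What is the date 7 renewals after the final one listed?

The day-of-month is always 9 (62, 61, 61, 59, 61 days between events).
So this recurs on the 9th of every 2 months.
July 2013: Tue Jul 9 2013.
September 2013: Mon Sep 9 2013.
Next: November 2013 → Sat Nov 9 2013.
Next: January 2014 → Thu Jan 9 2014.
Next: March 2014 → Sun Mar 9 2014.
Next: May 2014 → Fri May 9 2014.
July 2014: Wed Jul 9 2014.

Wed Jul 9 2014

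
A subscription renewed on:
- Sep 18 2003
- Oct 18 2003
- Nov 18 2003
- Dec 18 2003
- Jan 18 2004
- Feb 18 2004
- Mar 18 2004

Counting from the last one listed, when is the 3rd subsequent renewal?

Gaps: 30, 31, 30, 31, 31, 29 days — not constant. Every event is on the 18th of the month.
Pattern: the 18th of each month.
April 2004: Apr 18 2004.
May 2004: May 18 2004.
June 2004: Jun 18 2004.

Jun 18 2004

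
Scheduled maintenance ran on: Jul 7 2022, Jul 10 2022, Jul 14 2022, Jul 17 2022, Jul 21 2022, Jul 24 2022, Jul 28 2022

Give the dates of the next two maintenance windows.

The gap pattern 3, 4, 3, 4, 3, 4 repeats every 2 events.
These are the Thursdays and Sundays of each week.
The following Sunday is Jul 31 2022.
Next Thursday: Aug 4 2022.

Jul 31 2022, Aug 4 2022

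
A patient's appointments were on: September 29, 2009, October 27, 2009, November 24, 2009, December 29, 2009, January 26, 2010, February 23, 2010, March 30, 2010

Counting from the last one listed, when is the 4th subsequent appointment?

Every date is a Tuesday; gaps 28, 28, 35, 28, 28, 35 days.
Each is the last Tuesday of its month (at least one falls on the 29th or later, ruling out '4th Tuesday').
April 2010 ends with Tuesday April 27, 2010.
May 2010 ends with Tuesday May 25, 2010.
June 2010 ends with Tuesday June 29, 2010.
July 2010 ends with Tuesday July 27, 2010.

July 27, 2010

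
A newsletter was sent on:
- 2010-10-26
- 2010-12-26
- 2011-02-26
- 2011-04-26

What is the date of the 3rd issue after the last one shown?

2011-10-26

Each date is the 26th; the gaps (61, 62, 59) track the month lengths.
The rule is the 26th of every 2 months.
June 2011: 2011-06-26.
Next: August 2011 → 2011-08-26.
October 2011: 2011-10-26.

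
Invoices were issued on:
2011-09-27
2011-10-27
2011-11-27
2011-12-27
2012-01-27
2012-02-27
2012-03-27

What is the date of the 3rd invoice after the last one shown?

Each date is the 27th; the gaps (30, 31, 30, 31, 31, 29) track the month lengths.
The rule is the 27th of each month.
Next: April 2012 → 2012-04-27.
May 2012: 2012-05-27.
June 2012: 2012-06-27.

2012-06-27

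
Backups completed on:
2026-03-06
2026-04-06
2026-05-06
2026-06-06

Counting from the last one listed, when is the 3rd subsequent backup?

2026-09-06

Gaps: 31, 30, 31 days — not constant. Every event is on the 6th of the month.
Pattern: the 6th of each month.
July 2026: 2026-07-06.
August 2026: 2026-08-06.
September 2026: 2026-09-06.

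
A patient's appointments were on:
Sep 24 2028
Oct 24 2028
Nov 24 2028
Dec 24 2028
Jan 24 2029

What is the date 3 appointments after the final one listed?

Apr 24 2029

Gaps: 30, 31, 30, 31 days — not constant. Every event is on the 24th of the month.
Pattern: the 24th of each month.
February 2029: Feb 24 2029.
March 2029: Mar 24 2029.
April 2029: Apr 24 2029.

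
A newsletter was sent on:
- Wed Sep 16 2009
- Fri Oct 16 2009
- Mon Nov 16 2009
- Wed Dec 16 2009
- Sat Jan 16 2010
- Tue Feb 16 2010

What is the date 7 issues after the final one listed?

Each date is the 16th; the gaps (30, 31, 30, 31, 31) track the month lengths.
The rule is the 16th of each month.
Next: March 2010 → Tue Mar 16 2010.
April 2010: Fri Apr 16 2010.
Next: May 2010 → Sun May 16 2010.
Next: June 2010 → Wed Jun 16 2010.
Next: July 2010 → Fri Jul 16 2010.
Next: August 2010 → Mon Aug 16 2010.
Next: September 2010 → Thu Sep 16 2010.

Thu Sep 16 2010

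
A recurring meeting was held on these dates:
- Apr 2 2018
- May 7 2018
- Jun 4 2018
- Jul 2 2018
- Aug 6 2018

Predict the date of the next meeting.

Sep 3 2018

All dates are Mondays, 35, 28, 28, 35 days apart.
Specifically, the 1st Monday of each month.
1st Monday of September 2018: Sep 3 2018.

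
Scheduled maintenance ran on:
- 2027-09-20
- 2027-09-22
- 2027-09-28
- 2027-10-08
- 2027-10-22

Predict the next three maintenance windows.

2027-11-09, 2027-12-01, 2027-12-27

Intervals are 2, 6, 10, 14 days — an arithmetic progression with common difference 4.
Next gap: 18 days. 2027-10-22 + 18 days = 2027-11-09.
Next gap: 22 days. 2027-11-09 + 22 days = 2027-12-01.
Next gap: 26 days. 2027-12-01 + 26 days = 2027-12-27.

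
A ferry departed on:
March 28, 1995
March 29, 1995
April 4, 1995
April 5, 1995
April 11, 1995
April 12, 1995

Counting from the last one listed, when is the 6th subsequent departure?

Every event lands on a Tuesday or Wednesday (gaps cycle 1, 6, 1, 6, 1).
So the schedule is: every Tuesday and Wednesday.
The following Tuesday is April 18, 1995.
Next Wednesday: April 19, 1995.
The following Tuesday is April 25, 1995.
Next Wednesday: April 26, 1995.
The following Tuesday is May 2, 1995.
The following Wednesday is May 3, 1995.

May 3, 1995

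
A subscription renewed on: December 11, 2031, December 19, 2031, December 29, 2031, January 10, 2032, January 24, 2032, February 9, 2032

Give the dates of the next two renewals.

The spacing grows by 2 each time: 8, 10, 12, 14, 16 days.
Next gap: 18 days. February 9, 2032 + 18 days = February 27, 2032.
Next gap: 20 days. February 27, 2032 + 20 days = March 18, 2032.

February 27, 2032; March 18, 2032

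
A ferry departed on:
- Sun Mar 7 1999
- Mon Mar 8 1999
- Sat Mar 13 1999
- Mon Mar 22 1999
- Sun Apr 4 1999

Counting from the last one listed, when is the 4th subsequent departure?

Mon Jul 5 1999

Intervals are 1, 5, 9, 13 days — an arithmetic progression with common difference 4.
Next gap: 17 days. Sun Apr 4 1999 + 17 days = Wed Apr 21 1999.
Next gap: 21 days. Wed Apr 21 1999 + 21 days = Wed May 12 1999.
Next gap: 25 days. Wed May 12 1999 + 25 days = Sun Jun 6 1999.
Next gap: 29 days. Sun Jun 6 1999 + 29 days = Mon Jul 5 1999.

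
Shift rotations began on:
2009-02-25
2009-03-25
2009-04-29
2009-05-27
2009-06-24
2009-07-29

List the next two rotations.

Every date is a Wednesday; gaps 28, 35, 28, 28, 35 days.
Each is the last Wednesday of its month (at least one falls on the 29th or later, ruling out '4th Wednesday').
August 2009 ends with Wednesday 2009-08-26.
Last Wednesday of September 2009: 2009-09-30.

2009-08-26, 2009-09-30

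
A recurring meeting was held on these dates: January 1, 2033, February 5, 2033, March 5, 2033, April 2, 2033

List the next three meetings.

These are Saturdays at 28- or 35-day spacing (35, 28, 28).
The pattern: 1st Saturday of the month.
May 2033 — 1st Saturday is May 7, 2033.
1st Saturday of June 2033: June 4, 2033.
1st Saturday of July 2033: July 2, 2033.

May 7, 2033; June 4, 2033; July 2, 2033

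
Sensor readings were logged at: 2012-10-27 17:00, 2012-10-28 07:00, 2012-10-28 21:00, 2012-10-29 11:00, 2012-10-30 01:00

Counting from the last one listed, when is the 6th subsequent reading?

2012-11-02 13:00

Spacing: 14, 14, 14, 14 h — constant 14 h.
2012-10-30 01:00 + 14 h = 2012-10-30 15:00.
2012-10-30 15:00 + 14 h = 2012-10-31 05:00.
2012-10-31 05:00 + 14 h = 2012-10-31 19:00.
2012-10-31 19:00 + 14 h = 2012-11-01 09:00.
2012-11-01 09:00 + 14 h = 2012-11-01 23:00.
2012-11-01 23:00 + 14 h = 2012-11-02 13:00.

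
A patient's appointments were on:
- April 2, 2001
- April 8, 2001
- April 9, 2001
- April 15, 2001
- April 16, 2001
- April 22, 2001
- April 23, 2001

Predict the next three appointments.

April 29, 2001; April 30, 2001; May 6, 2001

The gap pattern 6, 1, 6, 1, 6, 1 repeats every 2 events.
These are the Mondays and Sundays of each week.
Next Sunday: April 29, 2001.
The following Monday is April 30, 2001.
The following Sunday is May 6, 2001.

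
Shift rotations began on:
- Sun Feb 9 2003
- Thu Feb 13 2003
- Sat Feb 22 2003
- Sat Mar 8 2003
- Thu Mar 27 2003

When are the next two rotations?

Sun Apr 20 2003, Mon May 19 2003

Intervals are 4, 9, 14, 19 days — an arithmetic progression with common difference 5.
Next gap: 24 days. Thu Mar 27 2003 + 24 days = Sun Apr 20 2003.
Next gap: 29 days. Sun Apr 20 2003 + 29 days = Mon May 19 2003.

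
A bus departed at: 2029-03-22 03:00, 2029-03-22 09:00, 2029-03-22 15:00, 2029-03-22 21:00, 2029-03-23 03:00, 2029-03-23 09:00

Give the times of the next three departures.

2029-03-23 15:00, 2029-03-23 21:00, 2029-03-24 03:00

The interval is a steady 6 hours (6, 6, 6, 6, 6).
2029-03-23 09:00 + 6 h = 2029-03-23 15:00.
2029-03-23 15:00 + 6 h = 2029-03-23 21:00.
2029-03-23 21:00 + 6 h = 2029-03-24 03:00.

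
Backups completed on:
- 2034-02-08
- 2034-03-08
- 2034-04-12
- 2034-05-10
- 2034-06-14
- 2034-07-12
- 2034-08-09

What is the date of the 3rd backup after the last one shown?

All dates are Wednesdays, 28, 35, 28, 35, 28, 28 days apart.
Specifically, the 2nd Wednesday of each month.
September 2034 — 2nd Wednesday is 2034-09-13.
October 2034 — 2nd Wednesday is 2034-10-11.
November 2034 — 2nd Wednesday is 2034-11-08.

2034-11-08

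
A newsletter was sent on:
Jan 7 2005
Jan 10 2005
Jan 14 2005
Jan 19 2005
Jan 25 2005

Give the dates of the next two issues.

Feb 1 2005, Feb 9 2005

The spacing grows by 1 each time: 3, 4, 5, 6 days.
Next gap: 7 days. Jan 25 2005 + 7 days = Feb 1 2005.
Next gap: 8 days. Feb 1 2005 + 8 days = Feb 9 2005.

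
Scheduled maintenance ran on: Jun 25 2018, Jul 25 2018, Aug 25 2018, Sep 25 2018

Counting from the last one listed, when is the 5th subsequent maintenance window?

Feb 25 2019

Each date is the 25th; the gaps (30, 31, 31) track the month lengths.
The rule is the 25th of each month.
October 2018: Oct 25 2018.
November 2018: Nov 25 2018.
Next: December 2018 → Dec 25 2018.
Next: January 2019 → Jan 25 2019.
Next: February 2019 → Feb 25 2019.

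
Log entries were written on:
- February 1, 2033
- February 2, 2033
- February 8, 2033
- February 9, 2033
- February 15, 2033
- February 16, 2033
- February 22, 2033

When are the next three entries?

February 23, 2033; March 1, 2033; March 2, 2033

The gap pattern 1, 6, 1, 6, 1, 6 repeats every 2 events.
These are the Tuesdays and Wednesdays of each week.
Next Wednesday: February 23, 2033.
The following Tuesday is March 1, 2033.
The following Wednesday is March 2, 2033.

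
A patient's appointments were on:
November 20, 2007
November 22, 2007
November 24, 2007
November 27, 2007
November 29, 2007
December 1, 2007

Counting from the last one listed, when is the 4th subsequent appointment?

December 11, 2007

Gaps: 2, 2, 3, 2, 2 days — not constant, but cyclic with period 3.
The events fall on every Tuesday, Thursday and Saturday.
Next Tuesday: December 4, 2007.
Next Thursday: December 6, 2007.
Next Saturday: December 8, 2007.
The following Tuesday is December 11, 2007.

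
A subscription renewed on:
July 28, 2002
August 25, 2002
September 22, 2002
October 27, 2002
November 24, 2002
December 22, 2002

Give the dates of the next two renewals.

All dates are Sundays, 28, 28, 35, 28, 28 days apart.
Specifically, the 4th Sunday of each month.
4th Sunday of January 2003: January 26, 2003.
4th Sunday of February 2003: February 23, 2003.

January 26, 2003; February 23, 2003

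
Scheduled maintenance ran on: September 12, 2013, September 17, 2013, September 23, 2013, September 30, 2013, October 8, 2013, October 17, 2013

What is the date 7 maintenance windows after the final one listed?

The spacing grows by 1 each time: 5, 6, 7, 8, 9 days.
Next gap: 10 days. October 17, 2013 + 10 days = October 27, 2013.
Next gap: 11 days. October 27, 2013 + 11 days = November 7, 2013.
Next gap: 12 days. November 7, 2013 + 12 days = November 19, 2013.
Next gap: 13 days. November 19, 2013 + 13 days = December 2, 2013.
Next gap: 14 days. December 2, 2013 + 14 days = December 16, 2013.
Next gap: 15 days. December 16, 2013 + 15 days = December 31, 2013.
Next gap: 16 days. December 31, 2013 + 16 days = January 16, 2014.

January 16, 2014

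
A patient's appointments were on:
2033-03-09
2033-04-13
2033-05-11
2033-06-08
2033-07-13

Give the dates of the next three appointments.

2033-08-10, 2033-09-14, 2033-10-12

These are Wednesdays at 28- or 35-day spacing (35, 28, 28, 35).
The pattern: 2nd Wednesday of the month.
2nd Wednesday of August 2033: 2033-08-10.
September 2033 — 2nd Wednesday is 2033-09-14.
2nd Wednesday of October 2033: 2033-10-12.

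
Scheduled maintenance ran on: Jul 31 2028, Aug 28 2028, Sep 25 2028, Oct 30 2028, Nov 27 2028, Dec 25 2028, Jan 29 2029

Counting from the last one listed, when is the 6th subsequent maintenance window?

Every date is a Monday; gaps 28, 28, 35, 28, 28, 35 days.
Each is the last Monday of its month (at least one falls on the 29th or later, ruling out '4th Monday').
Last Monday of February 2029: Feb 26 2029.
March 2029 ends with Monday Mar 26 2029.
April 2029 ends with Monday Apr 30 2029.
May 2029 ends with Monday May 28 2029.
June 2029 ends with Monday Jun 25 2029.
July 2029 ends with Monday Jul 30 2029.

Jul 30 2029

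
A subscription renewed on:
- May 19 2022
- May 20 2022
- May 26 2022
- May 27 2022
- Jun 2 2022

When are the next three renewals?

Every event lands on a Thursday or Friday (gaps cycle 1, 6, 1, 6).
So the schedule is: every Thursday and Friday.
Next Friday: Jun 3 2022.
Next Thursday: Jun 9 2022.
Next Friday: Jun 10 2022.

Jun 3 2022, Jun 9 2022, Jun 10 2022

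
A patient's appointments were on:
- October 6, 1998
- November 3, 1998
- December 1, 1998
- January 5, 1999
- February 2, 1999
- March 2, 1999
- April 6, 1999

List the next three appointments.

Gaps: 28, 28, 35, 28, 28, 35 days — a mix of 28 and 35. Every date is a Tuesday.
Each is the 1st Tuesday of its month.
May 1999 — 1st Tuesday is May 4, 1999.
June 1999 — 1st Tuesday is June 1, 1999.
July 1999 — 1st Tuesday is July 6, 1999.

May 4, 1999; June 1, 1999; July 6, 1999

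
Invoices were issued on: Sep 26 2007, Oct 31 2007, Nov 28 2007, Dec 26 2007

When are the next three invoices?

All Wednesdays; the gaps (35, 28, 28) vary with month length.
This is the last Wednesday of each month.
January 2008 ends with Wednesday Jan 30 2008.
February 2008 ends with Wednesday Feb 27 2008.
March 2008 ends with Wednesday Mar 26 2008.

Jan 30 2008, Feb 27 2008, Mar 26 2008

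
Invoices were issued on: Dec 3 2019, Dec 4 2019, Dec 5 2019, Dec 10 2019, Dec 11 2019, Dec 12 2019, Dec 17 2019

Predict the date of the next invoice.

Dec 18 2019

Gaps: 1, 1, 5, 1, 1, 5 days — not constant, but cyclic with period 3.
The events fall on every Tuesday, Wednesday and Thursday.
Next Wednesday: Dec 18 2019.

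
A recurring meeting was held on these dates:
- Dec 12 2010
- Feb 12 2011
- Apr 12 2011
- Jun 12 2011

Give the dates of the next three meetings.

Each date is the 12th; the gaps (62, 59, 61) track the month lengths.
The rule is the 12th of every 2 months.
August 2011: Aug 12 2011.
October 2011: Oct 12 2011.
December 2011: Dec 12 2011.

Aug 12 2011, Oct 12 2011, Dec 12 2011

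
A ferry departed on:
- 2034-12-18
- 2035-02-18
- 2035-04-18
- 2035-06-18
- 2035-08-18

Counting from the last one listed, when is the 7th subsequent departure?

2036-10-18

Gaps: 62, 59, 61, 61 days — not constant. Every event is on the 18th of the month.
Pattern: the 18th of every 2 months.
October 2035: 2035-10-18.
December 2035: 2035-12-18.
Next: February 2036 → 2036-02-18.
April 2036: 2036-04-18.
Next: June 2036 → 2036-06-18.
Next: August 2036 → 2036-08-18.
Next: October 2036 → 2036-10-18.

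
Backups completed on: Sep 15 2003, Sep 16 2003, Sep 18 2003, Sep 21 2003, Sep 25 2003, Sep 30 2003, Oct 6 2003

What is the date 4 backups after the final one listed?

Nov 9 2003

Intervals are 1, 2, 3, 4, 5, 6 days — an arithmetic progression with common difference 1.
Next gap: 7 days. Oct 6 2003 + 7 days = Oct 13 2003.
Next gap: 8 days. Oct 13 2003 + 8 days = Oct 21 2003.
Next gap: 9 days. Oct 21 2003 + 9 days = Oct 30 2003.
Next gap: 10 days. Oct 30 2003 + 10 days = Nov 9 2003.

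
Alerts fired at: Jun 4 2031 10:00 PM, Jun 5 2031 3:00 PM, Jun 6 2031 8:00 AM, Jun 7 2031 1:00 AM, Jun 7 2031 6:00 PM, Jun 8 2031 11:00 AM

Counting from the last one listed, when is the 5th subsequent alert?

Jun 12 2031 12:00 AM

The interval is a steady 17 hours (17, 17, 17, 17, 17).
Jun 8 2031 11:00 AM + 17 h = Jun 9 2031 4:00 AM.
Jun 9 2031 4:00 AM + 17 h = Jun 9 2031 9:00 PM.
Jun 9 2031 9:00 PM + 17 h = Jun 10 2031 2:00 PM.
Jun 10 2031 2:00 PM + 17 h = Jun 11 2031 7:00 AM.
Jun 11 2031 7:00 AM + 17 h = Jun 12 2031 12:00 AM.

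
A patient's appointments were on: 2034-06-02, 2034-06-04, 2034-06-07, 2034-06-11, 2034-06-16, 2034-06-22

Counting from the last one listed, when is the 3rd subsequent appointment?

2034-07-16

The spacing grows by 1 each time: 2, 3, 4, 5, 6 days.
Next gap: 7 days. 2034-06-22 + 7 days = 2034-06-29.
Next gap: 8 days. 2034-06-29 + 8 days = 2034-07-07.
Next gap: 9 days. 2034-07-07 + 9 days = 2034-07-16.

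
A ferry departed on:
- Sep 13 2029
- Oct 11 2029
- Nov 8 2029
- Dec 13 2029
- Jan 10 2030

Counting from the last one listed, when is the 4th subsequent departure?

May 9 2030

Gaps: 28, 28, 35, 28 days — a mix of 28 and 35. Every date is a Thursday.
Each is the 2nd Thursday of its month.
February 2030 — 2nd Thursday is Feb 14 2030.
2nd Thursday of March 2030: Mar 14 2030.
2nd Thursday of April 2030: Apr 11 2030.
May 2030 — 2nd Thursday is May 9 2030.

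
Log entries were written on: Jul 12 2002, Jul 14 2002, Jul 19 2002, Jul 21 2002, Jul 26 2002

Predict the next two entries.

Every event lands on a Friday or Sunday (gaps cycle 2, 5, 2, 5).
So the schedule is: every Friday and Sunday.
The following Sunday is Jul 28 2002.
Next Friday: Aug 2 2002.

Jul 28 2002, Aug 2 2002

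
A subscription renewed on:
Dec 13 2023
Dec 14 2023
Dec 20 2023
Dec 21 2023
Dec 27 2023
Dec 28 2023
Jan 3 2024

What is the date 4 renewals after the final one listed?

Gaps: 1, 6, 1, 6, 1, 6 days — not constant, but cyclic with period 2.
The events fall on every Wednesday and Thursday.
The following Thursday is Jan 4 2024.
The following Wednesday is Jan 10 2024.
The following Thursday is Jan 11 2024.
The following Wednesday is Jan 17 2024.

Jan 17 2024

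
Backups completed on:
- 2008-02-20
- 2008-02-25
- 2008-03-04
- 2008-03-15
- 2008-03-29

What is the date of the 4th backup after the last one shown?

Gaps: 5, 8, 11, 14 days — each gap is 3 larger than the previous one.
Next gap: 17 days. 2008-03-29 + 17 days = 2008-04-15.
Next gap: 20 days. 2008-04-15 + 20 days = 2008-05-05.
Next gap: 23 days. 2008-05-05 + 23 days = 2008-05-28.
Next gap: 26 days. 2008-05-28 + 26 days = 2008-06-23.

2008-06-23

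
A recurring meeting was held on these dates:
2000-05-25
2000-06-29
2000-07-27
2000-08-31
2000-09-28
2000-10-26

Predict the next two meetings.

2000-11-30, 2000-12-28

Every date is a Thursday; gaps 35, 28, 35, 28, 28 days.
Each is the last Thursday of its month (at least one falls on the 29th or later, ruling out '4th Thursday').
Last Thursday of November 2000: 2000-11-30.
Last Thursday of December 2000: 2000-12-28.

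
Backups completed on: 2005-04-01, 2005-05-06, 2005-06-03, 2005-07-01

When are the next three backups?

2005-08-05, 2005-09-02, 2005-10-07

Gaps: 35, 28, 28 days — a mix of 28 and 35. Every date is a Friday.
Each is the 1st Friday of its month.
1st Friday of August 2005: 2005-08-05.
September 2005 — 1st Friday is 2005-09-02.
1st Friday of October 2005: 2005-10-07.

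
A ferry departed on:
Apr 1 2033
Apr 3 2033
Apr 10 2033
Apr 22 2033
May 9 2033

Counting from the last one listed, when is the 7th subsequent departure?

Jan 23 2034

Gaps: 2, 7, 12, 17 days — each gap is 5 larger than the previous one.
Next gap: 22 days. May 9 2033 + 22 days = May 31 2033.
Next gap: 27 days. May 31 2033 + 27 days = Jun 27 2033.
Next gap: 32 days. Jun 27 2033 + 32 days = Jul 29 2033.
Next gap: 37 days. Jul 29 2033 + 37 days = Sep 4 2033.
Next gap: 42 days. Sep 4 2033 + 42 days = Oct 16 2033.
Next gap: 47 days. Oct 16 2033 + 47 days = Dec 2 2033.
Next gap: 52 days. Dec 2 2033 + 52 days = Jan 23 2034.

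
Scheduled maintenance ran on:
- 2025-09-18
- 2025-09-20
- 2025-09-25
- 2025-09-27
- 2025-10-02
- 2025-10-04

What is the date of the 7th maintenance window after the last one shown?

2025-10-30

Gaps: 2, 5, 2, 5, 2 days — not constant, but cyclic with period 2.
The events fall on every Thursday and Saturday.
Next Thursday: 2025-10-09.
Next Saturday: 2025-10-11.
Next Thursday: 2025-10-16.
Next Saturday: 2025-10-18.
The following Thursday is 2025-10-23.
The following Saturday is 2025-10-25.
The following Thursday is 2025-10-30.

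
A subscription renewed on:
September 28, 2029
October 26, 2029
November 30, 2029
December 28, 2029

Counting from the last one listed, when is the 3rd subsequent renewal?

March 29, 2030

Every date is a Friday; gaps 28, 35, 28 days.
Each is the last Friday of its month (at least one falls on the 29th or later, ruling out '4th Friday').
January 2030 ends with Friday January 25, 2030.
February 2030 ends with Friday February 22, 2030.
March 2030 ends with Friday March 29, 2030.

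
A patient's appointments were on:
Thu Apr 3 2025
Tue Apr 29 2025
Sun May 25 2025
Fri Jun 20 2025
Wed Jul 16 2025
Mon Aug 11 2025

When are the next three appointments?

Gaps between consecutive events: 26, 26, 26, 26, 26 days — a constant 26-day interval.
Mon Aug 11 2025 + 26 days = Sat Sep 6 2025.
Sat Sep 6 2025 + 26 days = Thu Oct 2 2025.
Thu Oct 2 2025 + 26 days = Tue Oct 28 2025.

Sat Sep 6 2025, Thu Oct 2 2025, Tue Oct 28 2025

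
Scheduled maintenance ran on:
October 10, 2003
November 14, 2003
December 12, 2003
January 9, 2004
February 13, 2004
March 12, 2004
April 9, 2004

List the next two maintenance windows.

May 14, 2004; June 11, 2004

All dates are Fridays, 35, 28, 28, 35, 28, 28 days apart.
Specifically, the 2nd Friday of each month.
May 2004 — 2nd Friday is May 14, 2004.
2nd Friday of June 2004: June 11, 2004.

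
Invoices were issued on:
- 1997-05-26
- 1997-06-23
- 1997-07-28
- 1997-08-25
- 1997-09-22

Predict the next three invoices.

1997-10-27, 1997-11-24, 1997-12-22

All dates are Mondays, 28, 35, 28, 28 days apart.
Specifically, the 4th Monday of each month.
October 1997 — 4th Monday is 1997-10-27.
4th Monday of November 1997: 1997-11-24.
4th Monday of December 1997: 1997-12-22.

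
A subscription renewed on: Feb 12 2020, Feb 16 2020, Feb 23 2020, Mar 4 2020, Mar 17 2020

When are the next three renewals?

The spacing grows by 3 each time: 4, 7, 10, 13 days.
Next gap: 16 days. Mar 17 2020 + 16 days = Apr 2 2020.
Next gap: 19 days. Apr 2 2020 + 19 days = Apr 21 2020.
Next gap: 22 days. Apr 21 2020 + 22 days = May 13 2020.

Apr 2 2020, Apr 21 2020, May 13 2020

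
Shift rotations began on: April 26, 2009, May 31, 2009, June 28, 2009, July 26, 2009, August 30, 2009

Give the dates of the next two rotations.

Every date is a Sunday; gaps 35, 28, 28, 35 days.
Each is the last Sunday of its month (at least one falls on the 29th or later, ruling out '4th Sunday').
September 2009 ends with Sunday September 27, 2009.
October 2009 ends with Sunday October 25, 2009.

September 27, 2009; October 25, 2009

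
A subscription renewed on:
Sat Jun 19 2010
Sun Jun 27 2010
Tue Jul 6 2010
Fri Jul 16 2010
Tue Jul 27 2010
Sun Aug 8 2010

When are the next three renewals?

The spacing grows by 1 each time: 8, 9, 10, 11, 12 days.
Next gap: 13 days. Sun Aug 8 2010 + 13 days = Sat Aug 21 2010.
Next gap: 14 days. Sat Aug 21 2010 + 14 days = Sat Sep 4 2010.
Next gap: 15 days. Sat Sep 4 2010 + 15 days = Sun Sep 19 2010.

Sat Aug 21 2010, Sat Sep 4 2010, Sun Sep 19 2010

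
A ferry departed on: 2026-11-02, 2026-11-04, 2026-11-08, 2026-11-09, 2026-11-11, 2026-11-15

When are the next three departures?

Gaps: 2, 4, 1, 2, 4 days — not constant, but cyclic with period 3.
The events fall on every Monday, Wednesday and Sunday.
The following Monday is 2026-11-16.
Next Wednesday: 2026-11-18.
The following Sunday is 2026-11-22.

2026-11-16, 2026-11-18, 2026-11-22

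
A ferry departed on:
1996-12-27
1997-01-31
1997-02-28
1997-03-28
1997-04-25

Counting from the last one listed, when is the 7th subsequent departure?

These are Fridays with 35, 28, 28, 28-day gaps.
Each is the final Friday of its month — 1997-01-31 is past the 28th, so '4th Friday' doesn't fit.
May 1997 ends with Friday 1997-05-30.
June 1997 ends with Friday 1997-06-27.
July 1997 ends with Friday 1997-07-25.
August 1997 ends with Friday 1997-08-29.
Last Friday of September 1997: 1997-09-26.
October 1997 ends with Friday 1997-10-31.
November 1997 ends with Friday 1997-11-28.

1997-11-28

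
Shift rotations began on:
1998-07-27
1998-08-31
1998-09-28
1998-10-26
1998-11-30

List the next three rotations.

All Mondays; the gaps (35, 28, 28, 35) vary with month length.
This is the last Monday of each month.
December 1998 ends with Monday 1998-12-28.
Last Monday of January 1999: 1999-01-25.
Last Monday of February 1999: 1999-02-22.

1998-12-28, 1999-01-25, 1999-02-22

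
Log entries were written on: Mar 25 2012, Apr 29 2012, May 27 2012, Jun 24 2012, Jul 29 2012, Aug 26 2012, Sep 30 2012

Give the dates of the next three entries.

Oct 28 2012, Nov 25 2012, Dec 30 2012

These are Sundays with 35, 28, 28, 35, 28, 35-day gaps.
Each is the final Sunday of its month — Apr 29 2012 is past the 28th, so '4th Sunday' doesn't fit.
October 2012 ends with Sunday Oct 28 2012.
November 2012 ends with Sunday Nov 25 2012.
Last Sunday of December 2012: Dec 30 2012.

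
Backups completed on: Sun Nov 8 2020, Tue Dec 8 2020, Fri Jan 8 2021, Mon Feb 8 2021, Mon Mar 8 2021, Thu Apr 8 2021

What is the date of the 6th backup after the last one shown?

Fri Oct 8 2021

Gaps: 30, 31, 31, 28, 31 days — not constant. Every event is on the 8th of the month.
Pattern: the 8th of each month.
Next: May 2021 → Sat May 8 2021.
June 2021: Tue Jun 8 2021.
Next: July 2021 → Thu Jul 8 2021.
Next: August 2021 → Sun Aug 8 2021.
Next: September 2021 → Wed Sep 8 2021.
Next: October 2021 → Fri Oct 8 2021.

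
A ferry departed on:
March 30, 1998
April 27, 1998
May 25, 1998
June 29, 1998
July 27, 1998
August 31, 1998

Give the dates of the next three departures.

September 28, 1998; October 26, 1998; November 30, 1998

Every date is a Monday; gaps 28, 28, 35, 28, 35 days.
Each is the last Monday of its month (at least one falls on the 29th or later, ruling out '4th Monday').
September 1998 ends with Monday September 28, 1998.
October 1998 ends with Monday October 26, 1998.
Last Monday of November 1998: November 30, 1998.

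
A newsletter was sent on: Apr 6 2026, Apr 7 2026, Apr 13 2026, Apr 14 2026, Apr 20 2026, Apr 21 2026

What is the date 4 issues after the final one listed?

Gaps: 1, 6, 1, 6, 1 days — not constant, but cyclic with period 2.
The events fall on every Monday and Tuesday.
The following Monday is Apr 27 2026.
The following Tuesday is Apr 28 2026.
Next Monday: May 4 2026.
The following Tuesday is May 5 2026.

May 5 2026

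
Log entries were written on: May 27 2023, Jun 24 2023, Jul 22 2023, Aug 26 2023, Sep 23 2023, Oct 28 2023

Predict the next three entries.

Nov 25 2023, Dec 23 2023, Jan 27 2024

These are Saturdays at 28- or 35-day spacing (28, 28, 35, 28, 35).
The pattern: 4th Saturday of the month.
4th Saturday of November 2023: Nov 25 2023.
December 2023 — 4th Saturday is Dec 23 2023.
January 2024 — 4th Saturday is Jan 27 2024.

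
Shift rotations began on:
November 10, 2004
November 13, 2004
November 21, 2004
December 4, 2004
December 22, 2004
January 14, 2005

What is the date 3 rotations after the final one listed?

Gaps: 3, 8, 13, 18, 23 days — each gap is 5 larger than the previous one.
Next gap: 28 days. January 14, 2005 + 28 days = February 11, 2005.
Next gap: 33 days. February 11, 2005 + 33 days = March 16, 2005.
Next gap: 38 days. March 16, 2005 + 38 days = April 23, 2005.

April 23, 2005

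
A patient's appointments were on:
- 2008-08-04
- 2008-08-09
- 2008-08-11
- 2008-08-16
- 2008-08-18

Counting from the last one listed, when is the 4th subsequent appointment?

Every event lands on a Monday or Saturday (gaps cycle 5, 2, 5, 2).
So the schedule is: every Monday and Saturday.
The following Saturday is 2008-08-23.
The following Monday is 2008-08-25.
Next Saturday: 2008-08-30.
Next Monday: 2008-09-01.

2008-09-01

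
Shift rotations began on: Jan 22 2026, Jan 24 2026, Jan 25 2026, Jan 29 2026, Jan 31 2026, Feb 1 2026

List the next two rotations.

Feb 5 2026, Feb 7 2026

Gaps: 2, 1, 4, 2, 1 days — not constant, but cyclic with period 3.
The events fall on every Thursday, Saturday and Sunday.
Next Thursday: Feb 5 2026.
Next Saturday: Feb 7 2026.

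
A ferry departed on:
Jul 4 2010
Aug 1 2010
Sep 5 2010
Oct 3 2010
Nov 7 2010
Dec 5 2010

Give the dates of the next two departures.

Gaps: 28, 35, 28, 35, 28 days — a mix of 28 and 35. Every date is a Sunday.
Each is the 1st Sunday of its month.
January 2011 — 1st Sunday is Jan 2 2011.
1st Sunday of February 2011: Feb 6 2011.

Jan 2 2011, Feb 6 2011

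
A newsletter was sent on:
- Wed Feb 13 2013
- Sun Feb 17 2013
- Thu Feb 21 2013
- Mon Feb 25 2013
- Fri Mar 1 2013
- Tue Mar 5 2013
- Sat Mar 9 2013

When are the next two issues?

Wed Mar 13 2013, Sun Mar 17 2013

The spacing is 4, 4, 4, 4, 4, 4 days — always 4 days.
Sat Mar 9 2013 + 4 days = Wed Mar 13 2013.
Wed Mar 13 2013 + 4 days = Sun Mar 17 2013.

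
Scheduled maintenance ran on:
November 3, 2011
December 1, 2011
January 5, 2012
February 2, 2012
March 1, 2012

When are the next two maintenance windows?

April 5, 2012; May 3, 2012

All dates are Thursdays, 28, 35, 28, 28 days apart.
Specifically, the 1st Thursday of each month.
1st Thursday of April 2012: April 5, 2012.
May 2012 — 1st Thursday is May 3, 2012.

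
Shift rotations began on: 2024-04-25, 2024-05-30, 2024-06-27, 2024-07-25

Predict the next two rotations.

2024-08-29, 2024-09-26

These are Thursdays with 35, 28, 28-day gaps.
Each is the final Thursday of its month — 2024-05-30 is past the 28th, so '4th Thursday' doesn't fit.
August 2024 ends with Thursday 2024-08-29.
Last Thursday of September 2024: 2024-09-26.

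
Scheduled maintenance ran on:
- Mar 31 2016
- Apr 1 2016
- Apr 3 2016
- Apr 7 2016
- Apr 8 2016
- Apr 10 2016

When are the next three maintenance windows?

The gap pattern 1, 2, 4, 1, 2 repeats every 3 events.
These are the Thursdays, Fridays and Sundays of each week.
The following Thursday is Apr 14 2016.
The following Friday is Apr 15 2016.
Next Sunday: Apr 17 2016.

Apr 14 2016, Apr 15 2016, Apr 17 2016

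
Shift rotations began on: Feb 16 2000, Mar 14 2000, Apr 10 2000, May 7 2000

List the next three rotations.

Jun 3 2000, Jun 30 2000, Jul 27 2000

Every event comes 27 days after the last (27, 27, 27).
May 7 2000 + 27 days = Jun 3 2000.
Jun 3 2000 + 27 days = Jun 30 2000.
Jun 30 2000 + 27 days = Jul 27 2000.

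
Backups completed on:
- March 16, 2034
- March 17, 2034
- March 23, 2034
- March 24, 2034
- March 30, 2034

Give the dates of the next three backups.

March 31, 2034; April 6, 2034; April 7, 2034

The gap pattern 1, 6, 1, 6 repeats every 2 events.
These are the Thursdays and Fridays of each week.
Next Friday: March 31, 2034.
The following Thursday is April 6, 2034.
The following Friday is April 7, 2034.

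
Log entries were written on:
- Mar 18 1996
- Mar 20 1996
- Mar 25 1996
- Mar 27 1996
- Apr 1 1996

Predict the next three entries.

Apr 3 1996, Apr 8 1996, Apr 10 1996

Every event lands on a Monday or Wednesday (gaps cycle 2, 5, 2, 5).
So the schedule is: every Monday and Wednesday.
The following Wednesday is Apr 3 1996.
Next Monday: Apr 8 1996.
Next Wednesday: Apr 10 1996.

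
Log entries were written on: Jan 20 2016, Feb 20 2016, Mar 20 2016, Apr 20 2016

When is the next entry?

May 20 2016

The day-of-month is always 20 (31, 29, 31 days between events).
So this recurs on the 20th of each month.
Next: May 2016 → May 20 2016.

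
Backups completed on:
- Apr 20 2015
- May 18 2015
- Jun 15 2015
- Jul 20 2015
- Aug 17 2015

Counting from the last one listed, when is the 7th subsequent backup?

Mar 21 2016

Gaps: 28, 28, 35, 28 days — a mix of 28 and 35. Every date is a Monday.
Each is the 3rd Monday of its month.
September 2015 — 3rd Monday is Sep 21 2015.
October 2015 — 3rd Monday is Oct 19 2015.
3rd Monday of November 2015: Nov 16 2015.
3rd Monday of December 2015: Dec 21 2015.
January 2016 — 3rd Monday is Jan 18 2016.
3rd Monday of February 2016: Feb 15 2016.
3rd Monday of March 2016: Mar 21 2016.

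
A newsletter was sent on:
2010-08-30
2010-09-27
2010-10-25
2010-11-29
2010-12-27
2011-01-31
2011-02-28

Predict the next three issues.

2011-03-28, 2011-04-25, 2011-05-30

All Mondays; the gaps (28, 28, 35, 28, 35, 28) vary with month length.
This is the last Monday of each month.
Last Monday of March 2011: 2011-03-28.
April 2011 ends with Monday 2011-04-25.
May 2011 ends with Monday 2011-05-30.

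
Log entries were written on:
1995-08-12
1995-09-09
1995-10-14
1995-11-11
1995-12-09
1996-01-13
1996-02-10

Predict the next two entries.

1996-03-09, 1996-04-13

Gaps: 28, 35, 28, 28, 35, 28 days — a mix of 28 and 35. Every date is a Saturday.
Each is the 2nd Saturday of its month.
March 1996 — 2nd Saturday is 1996-03-09.
April 1996 — 2nd Saturday is 1996-04-13.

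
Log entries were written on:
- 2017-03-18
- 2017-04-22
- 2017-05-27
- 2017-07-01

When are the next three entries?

Gaps between consecutive events: 35, 35, 35 days — a constant 35-day interval.
2017-07-01 + 35 days = 2017-08-05.
2017-08-05 + 35 days = 2017-09-09.
2017-09-09 + 35 days = 2017-10-14.

2017-08-05, 2017-09-09, 2017-10-14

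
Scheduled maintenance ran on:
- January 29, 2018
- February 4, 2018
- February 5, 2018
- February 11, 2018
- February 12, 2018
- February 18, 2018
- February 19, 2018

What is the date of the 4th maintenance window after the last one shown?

March 5, 2018

The gap pattern 6, 1, 6, 1, 6, 1 repeats every 2 events.
These are the Mondays and Sundays of each week.
Next Sunday: February 25, 2018.
Next Monday: February 26, 2018.
Next Sunday: March 4, 2018.
Next Monday: March 5, 2018.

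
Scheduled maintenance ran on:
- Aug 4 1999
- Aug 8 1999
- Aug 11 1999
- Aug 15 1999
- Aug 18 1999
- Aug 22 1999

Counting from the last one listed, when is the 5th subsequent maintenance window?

Gaps: 4, 3, 4, 3, 4 days — not constant, but cyclic with period 2.
The events fall on every Wednesday and Sunday.
The following Wednesday is Aug 25 1999.
Next Sunday: Aug 29 1999.
The following Wednesday is Sep 1 1999.
The following Sunday is Sep 5 1999.
The following Wednesday is Sep 8 1999.

Sep 8 1999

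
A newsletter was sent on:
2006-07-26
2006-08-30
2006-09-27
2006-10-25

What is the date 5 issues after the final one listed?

2007-03-28

All Wednesdays; the gaps (35, 28, 28) vary with month length.
This is the last Wednesday of each month.
Last Wednesday of November 2006: 2006-11-29.
Last Wednesday of December 2006: 2006-12-27.
January 2007 ends with Wednesday 2007-01-31.
February 2007 ends with Wednesday 2007-02-28.
March 2007 ends with Wednesday 2007-03-28.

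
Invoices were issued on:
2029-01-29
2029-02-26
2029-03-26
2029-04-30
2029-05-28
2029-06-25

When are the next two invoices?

2029-07-30, 2029-08-27

Every date is a Monday; gaps 28, 28, 35, 28, 28 days.
Each is the last Monday of its month (at least one falls on the 29th or later, ruling out '4th Monday').
Last Monday of July 2029: 2029-07-30.
Last Monday of August 2029: 2029-08-27.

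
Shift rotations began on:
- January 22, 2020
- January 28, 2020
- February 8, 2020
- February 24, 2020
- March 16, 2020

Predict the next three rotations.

April 11, 2020; May 12, 2020; June 17, 2020

Intervals are 6, 11, 16, 21 days — an arithmetic progression with common difference 5.
Next gap: 26 days. March 16, 2020 + 26 days = April 11, 2020.
Next gap: 31 days. April 11, 2020 + 31 days = May 12, 2020.
Next gap: 36 days. May 12, 2020 + 36 days = June 17, 2020.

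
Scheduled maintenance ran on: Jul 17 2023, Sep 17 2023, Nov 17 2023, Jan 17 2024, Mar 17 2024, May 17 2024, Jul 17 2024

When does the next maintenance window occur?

Each date is the 17th; the gaps (62, 61, 61, 60, 61, 61) track the month lengths.
The rule is the 17th of every 2 months.
Next: September 2024 → Sep 17 2024.

Sep 17 2024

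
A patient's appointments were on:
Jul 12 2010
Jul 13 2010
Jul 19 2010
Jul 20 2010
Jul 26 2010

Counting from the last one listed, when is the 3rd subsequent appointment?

Aug 3 2010

Every event lands on a Monday or Tuesday (gaps cycle 1, 6, 1, 6).
So the schedule is: every Monday and Tuesday.
Next Tuesday: Jul 27 2010.
The following Monday is Aug 2 2010.
Next Tuesday: Aug 3 2010.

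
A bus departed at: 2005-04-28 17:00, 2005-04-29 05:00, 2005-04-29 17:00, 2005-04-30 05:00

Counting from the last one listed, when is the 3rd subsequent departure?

Spacing: 12, 12, 12 h — constant 12 h.
2005-04-30 05:00 + 12 h = 2005-04-30 17:00.
2005-04-30 17:00 + 12 h = 2005-05-01 05:00.
2005-05-01 05:00 + 12 h = 2005-05-01 17:00.

2005-05-01 17:00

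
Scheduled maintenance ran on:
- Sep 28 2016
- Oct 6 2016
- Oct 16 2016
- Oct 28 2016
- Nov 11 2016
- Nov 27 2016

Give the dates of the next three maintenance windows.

Intervals are 8, 10, 12, 14, 16 days — an arithmetic progression with common difference 2.
Next gap: 18 days. Nov 27 2016 + 18 days = Dec 15 2016.
Next gap: 20 days. Dec 15 2016 + 20 days = Jan 4 2017.
Next gap: 22 days. Jan 4 2017 + 22 days = Jan 26 2017.

Dec 15 2016, Jan 4 2017, Jan 26 2017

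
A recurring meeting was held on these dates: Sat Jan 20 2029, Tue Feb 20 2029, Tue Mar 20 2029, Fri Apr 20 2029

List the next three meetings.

Gaps: 31, 28, 31 days — not constant. Every event is on the 20th of the month.
Pattern: the 20th of each month.
Next: May 2029 → Sun May 20 2029.
June 2029: Wed Jun 20 2029.
July 2029: Fri Jul 20 2029.

Sun May 20 2029, Wed Jun 20 2029, Fri Jul 20 2029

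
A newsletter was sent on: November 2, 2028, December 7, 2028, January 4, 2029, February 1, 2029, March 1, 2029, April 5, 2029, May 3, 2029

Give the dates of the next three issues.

June 7, 2029; July 5, 2029; August 2, 2029

Gaps: 35, 28, 28, 28, 35, 28 days — a mix of 28 and 35. Every date is a Thursday.
Each is the 1st Thursday of its month.
1st Thursday of June 2029: June 7, 2029.
July 2029 — 1st Thursday is July 5, 2029.
August 2029 — 1st Thursday is August 2, 2029.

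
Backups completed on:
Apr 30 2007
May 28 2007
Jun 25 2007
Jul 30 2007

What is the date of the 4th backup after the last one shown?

Nov 26 2007

All Mondays; the gaps (28, 28, 35) vary with month length.
This is the last Monday of each month.
August 2007 ends with Monday Aug 27 2007.
September 2007 ends with Monday Sep 24 2007.
Last Monday of October 2007: Oct 29 2007.
Last Monday of November 2007: Nov 26 2007.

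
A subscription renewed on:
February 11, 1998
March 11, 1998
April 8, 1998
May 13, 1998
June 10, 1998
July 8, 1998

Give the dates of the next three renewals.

August 12, 1998; September 9, 1998; October 14, 1998

Gaps: 28, 28, 35, 28, 28 days — a mix of 28 and 35. Every date is a Wednesday.
Each is the 2nd Wednesday of its month.
August 1998 — 2nd Wednesday is August 12, 1998.
September 1998 — 2nd Wednesday is September 9, 1998.
October 1998 — 2nd Wednesday is October 14, 1998.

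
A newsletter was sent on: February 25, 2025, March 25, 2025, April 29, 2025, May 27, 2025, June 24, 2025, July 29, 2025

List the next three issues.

All Tuesdays; the gaps (28, 35, 28, 28, 35) vary with month length.
This is the last Tuesday of each month.
August 2025 ends with Tuesday August 26, 2025.
Last Tuesday of September 2025: September 30, 2025.
October 2025 ends with Tuesday October 28, 2025.

August 26, 2025; September 30, 2025; October 28, 2025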